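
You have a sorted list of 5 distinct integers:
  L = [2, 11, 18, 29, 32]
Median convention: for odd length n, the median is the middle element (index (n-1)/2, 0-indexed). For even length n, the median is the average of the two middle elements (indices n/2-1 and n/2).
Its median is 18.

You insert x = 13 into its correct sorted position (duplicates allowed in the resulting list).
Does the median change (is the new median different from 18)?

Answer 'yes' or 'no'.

Old median = 18
Insert x = 13
New median = 31/2
Changed? yes

Answer: yes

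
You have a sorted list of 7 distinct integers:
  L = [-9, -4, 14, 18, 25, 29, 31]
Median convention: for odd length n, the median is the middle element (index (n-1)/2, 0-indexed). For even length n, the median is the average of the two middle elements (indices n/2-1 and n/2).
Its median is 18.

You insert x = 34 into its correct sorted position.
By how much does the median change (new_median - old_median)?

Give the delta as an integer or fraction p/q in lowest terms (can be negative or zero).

Old median = 18
After inserting x = 34: new sorted = [-9, -4, 14, 18, 25, 29, 31, 34]
New median = 43/2
Delta = 43/2 - 18 = 7/2

Answer: 7/2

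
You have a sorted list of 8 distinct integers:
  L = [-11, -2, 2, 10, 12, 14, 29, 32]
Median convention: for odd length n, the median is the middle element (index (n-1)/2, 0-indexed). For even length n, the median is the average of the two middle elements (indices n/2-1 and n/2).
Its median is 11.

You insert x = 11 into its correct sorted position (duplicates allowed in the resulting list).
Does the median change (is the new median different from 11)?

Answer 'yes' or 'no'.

Old median = 11
Insert x = 11
New median = 11
Changed? no

Answer: no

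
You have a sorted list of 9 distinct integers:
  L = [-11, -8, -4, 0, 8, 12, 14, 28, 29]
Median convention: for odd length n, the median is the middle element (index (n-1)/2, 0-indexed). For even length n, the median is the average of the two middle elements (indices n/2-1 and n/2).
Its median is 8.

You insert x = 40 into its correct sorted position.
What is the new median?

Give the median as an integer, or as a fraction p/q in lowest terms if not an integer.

Old list (sorted, length 9): [-11, -8, -4, 0, 8, 12, 14, 28, 29]
Old median = 8
Insert x = 40
Old length odd (9). Middle was index 4 = 8.
New length even (10). New median = avg of two middle elements.
x = 40: 9 elements are < x, 0 elements are > x.
New sorted list: [-11, -8, -4, 0, 8, 12, 14, 28, 29, 40]
New median = 10

Answer: 10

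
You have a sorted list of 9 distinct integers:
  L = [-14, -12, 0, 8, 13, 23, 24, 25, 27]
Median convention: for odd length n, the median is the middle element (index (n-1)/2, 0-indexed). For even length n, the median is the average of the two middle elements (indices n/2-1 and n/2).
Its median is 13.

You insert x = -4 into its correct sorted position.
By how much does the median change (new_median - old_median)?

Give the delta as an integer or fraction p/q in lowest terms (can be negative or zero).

Answer: -5/2

Derivation:
Old median = 13
After inserting x = -4: new sorted = [-14, -12, -4, 0, 8, 13, 23, 24, 25, 27]
New median = 21/2
Delta = 21/2 - 13 = -5/2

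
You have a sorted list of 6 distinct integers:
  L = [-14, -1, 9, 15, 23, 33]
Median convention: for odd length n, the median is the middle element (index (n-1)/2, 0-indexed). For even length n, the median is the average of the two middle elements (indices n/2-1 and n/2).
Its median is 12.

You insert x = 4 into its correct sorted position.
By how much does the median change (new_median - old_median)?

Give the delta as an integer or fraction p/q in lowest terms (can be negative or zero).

Answer: -3

Derivation:
Old median = 12
After inserting x = 4: new sorted = [-14, -1, 4, 9, 15, 23, 33]
New median = 9
Delta = 9 - 12 = -3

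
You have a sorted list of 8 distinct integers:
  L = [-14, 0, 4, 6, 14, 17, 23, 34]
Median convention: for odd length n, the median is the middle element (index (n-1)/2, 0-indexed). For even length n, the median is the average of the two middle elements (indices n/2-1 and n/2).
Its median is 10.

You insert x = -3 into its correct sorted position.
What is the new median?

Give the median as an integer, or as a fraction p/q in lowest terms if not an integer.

Answer: 6

Derivation:
Old list (sorted, length 8): [-14, 0, 4, 6, 14, 17, 23, 34]
Old median = 10
Insert x = -3
Old length even (8). Middle pair: indices 3,4 = 6,14.
New length odd (9). New median = single middle element.
x = -3: 1 elements are < x, 7 elements are > x.
New sorted list: [-14, -3, 0, 4, 6, 14, 17, 23, 34]
New median = 6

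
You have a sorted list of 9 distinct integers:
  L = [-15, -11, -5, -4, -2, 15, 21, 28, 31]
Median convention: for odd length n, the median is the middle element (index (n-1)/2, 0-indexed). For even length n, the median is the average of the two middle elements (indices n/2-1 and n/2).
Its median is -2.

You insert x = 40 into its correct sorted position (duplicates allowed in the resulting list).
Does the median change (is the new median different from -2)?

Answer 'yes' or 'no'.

Old median = -2
Insert x = 40
New median = 13/2
Changed? yes

Answer: yes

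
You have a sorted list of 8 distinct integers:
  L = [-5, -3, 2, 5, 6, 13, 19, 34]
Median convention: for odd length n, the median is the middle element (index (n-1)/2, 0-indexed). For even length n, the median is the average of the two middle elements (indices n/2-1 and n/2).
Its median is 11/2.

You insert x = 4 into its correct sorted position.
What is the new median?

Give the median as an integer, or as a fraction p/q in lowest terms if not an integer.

Answer: 5

Derivation:
Old list (sorted, length 8): [-5, -3, 2, 5, 6, 13, 19, 34]
Old median = 11/2
Insert x = 4
Old length even (8). Middle pair: indices 3,4 = 5,6.
New length odd (9). New median = single middle element.
x = 4: 3 elements are < x, 5 elements are > x.
New sorted list: [-5, -3, 2, 4, 5, 6, 13, 19, 34]
New median = 5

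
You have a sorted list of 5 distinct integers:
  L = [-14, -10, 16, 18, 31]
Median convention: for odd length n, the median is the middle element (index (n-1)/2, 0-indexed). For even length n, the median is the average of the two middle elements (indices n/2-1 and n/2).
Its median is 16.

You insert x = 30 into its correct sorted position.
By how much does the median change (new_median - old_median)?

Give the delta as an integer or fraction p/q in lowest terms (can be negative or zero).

Answer: 1

Derivation:
Old median = 16
After inserting x = 30: new sorted = [-14, -10, 16, 18, 30, 31]
New median = 17
Delta = 17 - 16 = 1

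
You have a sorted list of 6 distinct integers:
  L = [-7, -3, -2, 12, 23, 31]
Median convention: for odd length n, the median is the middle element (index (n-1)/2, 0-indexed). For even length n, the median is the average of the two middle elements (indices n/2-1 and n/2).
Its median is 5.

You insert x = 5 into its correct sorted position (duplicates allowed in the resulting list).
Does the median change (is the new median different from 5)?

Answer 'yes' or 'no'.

Old median = 5
Insert x = 5
New median = 5
Changed? no

Answer: no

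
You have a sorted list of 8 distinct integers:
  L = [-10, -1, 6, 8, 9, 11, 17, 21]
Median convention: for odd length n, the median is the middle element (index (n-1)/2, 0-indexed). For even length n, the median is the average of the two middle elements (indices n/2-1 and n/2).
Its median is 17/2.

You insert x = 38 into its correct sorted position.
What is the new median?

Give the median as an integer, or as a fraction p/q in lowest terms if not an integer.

Answer: 9

Derivation:
Old list (sorted, length 8): [-10, -1, 6, 8, 9, 11, 17, 21]
Old median = 17/2
Insert x = 38
Old length even (8). Middle pair: indices 3,4 = 8,9.
New length odd (9). New median = single middle element.
x = 38: 8 elements are < x, 0 elements are > x.
New sorted list: [-10, -1, 6, 8, 9, 11, 17, 21, 38]
New median = 9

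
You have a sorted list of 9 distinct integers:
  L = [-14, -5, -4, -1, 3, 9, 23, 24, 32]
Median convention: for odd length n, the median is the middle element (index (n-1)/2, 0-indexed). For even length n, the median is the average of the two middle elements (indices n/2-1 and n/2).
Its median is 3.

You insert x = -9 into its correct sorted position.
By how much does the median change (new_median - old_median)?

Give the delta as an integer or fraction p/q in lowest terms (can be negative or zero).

Answer: -2

Derivation:
Old median = 3
After inserting x = -9: new sorted = [-14, -9, -5, -4, -1, 3, 9, 23, 24, 32]
New median = 1
Delta = 1 - 3 = -2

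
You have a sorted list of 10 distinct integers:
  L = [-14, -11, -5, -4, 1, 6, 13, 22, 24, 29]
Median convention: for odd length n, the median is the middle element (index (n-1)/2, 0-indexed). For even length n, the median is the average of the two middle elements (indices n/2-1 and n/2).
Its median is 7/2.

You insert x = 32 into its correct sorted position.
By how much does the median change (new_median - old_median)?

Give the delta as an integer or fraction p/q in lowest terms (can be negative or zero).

Old median = 7/2
After inserting x = 32: new sorted = [-14, -11, -5, -4, 1, 6, 13, 22, 24, 29, 32]
New median = 6
Delta = 6 - 7/2 = 5/2

Answer: 5/2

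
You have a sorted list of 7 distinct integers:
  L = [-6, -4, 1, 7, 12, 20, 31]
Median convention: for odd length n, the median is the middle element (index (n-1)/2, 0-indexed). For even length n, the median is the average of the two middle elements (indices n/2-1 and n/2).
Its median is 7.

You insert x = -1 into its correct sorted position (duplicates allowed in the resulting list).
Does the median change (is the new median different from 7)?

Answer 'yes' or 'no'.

Answer: yes

Derivation:
Old median = 7
Insert x = -1
New median = 4
Changed? yes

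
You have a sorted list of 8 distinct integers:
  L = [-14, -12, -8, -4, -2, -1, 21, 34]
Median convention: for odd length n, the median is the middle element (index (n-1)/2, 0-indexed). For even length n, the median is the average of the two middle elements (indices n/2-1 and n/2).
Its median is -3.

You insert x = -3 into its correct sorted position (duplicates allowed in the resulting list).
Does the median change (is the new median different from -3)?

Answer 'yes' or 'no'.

Answer: no

Derivation:
Old median = -3
Insert x = -3
New median = -3
Changed? no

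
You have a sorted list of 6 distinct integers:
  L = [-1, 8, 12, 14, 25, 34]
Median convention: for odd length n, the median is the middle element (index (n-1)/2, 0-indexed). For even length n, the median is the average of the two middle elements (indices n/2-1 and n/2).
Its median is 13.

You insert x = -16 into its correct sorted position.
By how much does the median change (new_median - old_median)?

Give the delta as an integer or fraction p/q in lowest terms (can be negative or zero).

Old median = 13
After inserting x = -16: new sorted = [-16, -1, 8, 12, 14, 25, 34]
New median = 12
Delta = 12 - 13 = -1

Answer: -1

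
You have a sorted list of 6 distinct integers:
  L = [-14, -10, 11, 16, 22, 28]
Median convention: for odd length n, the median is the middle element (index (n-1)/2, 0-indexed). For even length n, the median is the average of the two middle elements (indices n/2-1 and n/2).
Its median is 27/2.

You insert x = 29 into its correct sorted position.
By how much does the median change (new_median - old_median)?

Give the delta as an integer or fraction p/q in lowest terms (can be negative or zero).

Old median = 27/2
After inserting x = 29: new sorted = [-14, -10, 11, 16, 22, 28, 29]
New median = 16
Delta = 16 - 27/2 = 5/2

Answer: 5/2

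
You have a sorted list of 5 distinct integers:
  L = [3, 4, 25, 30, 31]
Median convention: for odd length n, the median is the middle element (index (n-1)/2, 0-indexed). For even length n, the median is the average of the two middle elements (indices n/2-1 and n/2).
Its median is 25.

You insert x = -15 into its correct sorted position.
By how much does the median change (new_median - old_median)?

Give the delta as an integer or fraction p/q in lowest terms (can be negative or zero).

Old median = 25
After inserting x = -15: new sorted = [-15, 3, 4, 25, 30, 31]
New median = 29/2
Delta = 29/2 - 25 = -21/2

Answer: -21/2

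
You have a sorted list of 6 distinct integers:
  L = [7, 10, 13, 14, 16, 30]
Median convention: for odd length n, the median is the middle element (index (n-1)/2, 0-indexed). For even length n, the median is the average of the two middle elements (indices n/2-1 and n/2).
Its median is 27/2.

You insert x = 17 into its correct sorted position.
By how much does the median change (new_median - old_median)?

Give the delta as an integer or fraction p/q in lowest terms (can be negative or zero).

Answer: 1/2

Derivation:
Old median = 27/2
After inserting x = 17: new sorted = [7, 10, 13, 14, 16, 17, 30]
New median = 14
Delta = 14 - 27/2 = 1/2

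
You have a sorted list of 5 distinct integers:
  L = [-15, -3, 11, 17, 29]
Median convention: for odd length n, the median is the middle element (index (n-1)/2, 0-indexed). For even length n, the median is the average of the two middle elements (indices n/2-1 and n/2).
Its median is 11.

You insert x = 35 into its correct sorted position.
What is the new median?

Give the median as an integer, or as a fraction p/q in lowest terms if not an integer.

Old list (sorted, length 5): [-15, -3, 11, 17, 29]
Old median = 11
Insert x = 35
Old length odd (5). Middle was index 2 = 11.
New length even (6). New median = avg of two middle elements.
x = 35: 5 elements are < x, 0 elements are > x.
New sorted list: [-15, -3, 11, 17, 29, 35]
New median = 14

Answer: 14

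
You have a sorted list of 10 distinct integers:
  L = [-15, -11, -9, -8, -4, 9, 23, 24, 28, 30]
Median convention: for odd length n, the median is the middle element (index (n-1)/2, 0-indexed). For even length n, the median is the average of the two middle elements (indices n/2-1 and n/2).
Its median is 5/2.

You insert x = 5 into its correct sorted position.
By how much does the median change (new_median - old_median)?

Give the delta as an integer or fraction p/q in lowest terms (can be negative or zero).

Answer: 5/2

Derivation:
Old median = 5/2
After inserting x = 5: new sorted = [-15, -11, -9, -8, -4, 5, 9, 23, 24, 28, 30]
New median = 5
Delta = 5 - 5/2 = 5/2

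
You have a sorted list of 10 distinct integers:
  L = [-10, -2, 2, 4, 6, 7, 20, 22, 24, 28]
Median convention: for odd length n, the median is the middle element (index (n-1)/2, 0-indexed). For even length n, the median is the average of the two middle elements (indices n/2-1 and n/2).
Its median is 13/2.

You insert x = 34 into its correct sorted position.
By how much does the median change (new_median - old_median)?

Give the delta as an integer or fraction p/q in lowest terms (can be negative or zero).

Answer: 1/2

Derivation:
Old median = 13/2
After inserting x = 34: new sorted = [-10, -2, 2, 4, 6, 7, 20, 22, 24, 28, 34]
New median = 7
Delta = 7 - 13/2 = 1/2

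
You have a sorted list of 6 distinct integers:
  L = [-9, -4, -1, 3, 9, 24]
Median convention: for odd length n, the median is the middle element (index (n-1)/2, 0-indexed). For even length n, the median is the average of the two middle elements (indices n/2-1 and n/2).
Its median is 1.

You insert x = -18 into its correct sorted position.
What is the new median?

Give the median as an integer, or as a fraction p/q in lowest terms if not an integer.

Old list (sorted, length 6): [-9, -4, -1, 3, 9, 24]
Old median = 1
Insert x = -18
Old length even (6). Middle pair: indices 2,3 = -1,3.
New length odd (7). New median = single middle element.
x = -18: 0 elements are < x, 6 elements are > x.
New sorted list: [-18, -9, -4, -1, 3, 9, 24]
New median = -1

Answer: -1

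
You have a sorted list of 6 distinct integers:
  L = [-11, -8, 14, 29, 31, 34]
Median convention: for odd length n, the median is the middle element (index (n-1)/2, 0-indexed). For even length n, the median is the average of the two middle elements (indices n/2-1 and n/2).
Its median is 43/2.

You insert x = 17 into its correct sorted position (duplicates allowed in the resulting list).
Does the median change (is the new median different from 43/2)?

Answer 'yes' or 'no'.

Old median = 43/2
Insert x = 17
New median = 17
Changed? yes

Answer: yes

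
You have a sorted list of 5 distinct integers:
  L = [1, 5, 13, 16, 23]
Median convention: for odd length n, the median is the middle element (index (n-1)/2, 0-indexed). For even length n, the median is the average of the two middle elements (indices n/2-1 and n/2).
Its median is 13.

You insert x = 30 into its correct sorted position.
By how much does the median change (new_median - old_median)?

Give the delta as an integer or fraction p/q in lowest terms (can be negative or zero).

Old median = 13
After inserting x = 30: new sorted = [1, 5, 13, 16, 23, 30]
New median = 29/2
Delta = 29/2 - 13 = 3/2

Answer: 3/2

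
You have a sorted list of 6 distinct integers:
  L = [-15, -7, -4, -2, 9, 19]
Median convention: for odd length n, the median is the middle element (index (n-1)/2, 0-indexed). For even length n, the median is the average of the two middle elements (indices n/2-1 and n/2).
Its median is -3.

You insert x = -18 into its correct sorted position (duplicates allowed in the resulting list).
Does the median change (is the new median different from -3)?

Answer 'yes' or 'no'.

Old median = -3
Insert x = -18
New median = -4
Changed? yes

Answer: yes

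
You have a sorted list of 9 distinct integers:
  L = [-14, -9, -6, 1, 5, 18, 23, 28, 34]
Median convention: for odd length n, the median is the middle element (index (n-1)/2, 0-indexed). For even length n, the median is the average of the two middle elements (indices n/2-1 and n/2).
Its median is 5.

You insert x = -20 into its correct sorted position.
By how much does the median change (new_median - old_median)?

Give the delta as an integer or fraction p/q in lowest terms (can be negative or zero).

Answer: -2

Derivation:
Old median = 5
After inserting x = -20: new sorted = [-20, -14, -9, -6, 1, 5, 18, 23, 28, 34]
New median = 3
Delta = 3 - 5 = -2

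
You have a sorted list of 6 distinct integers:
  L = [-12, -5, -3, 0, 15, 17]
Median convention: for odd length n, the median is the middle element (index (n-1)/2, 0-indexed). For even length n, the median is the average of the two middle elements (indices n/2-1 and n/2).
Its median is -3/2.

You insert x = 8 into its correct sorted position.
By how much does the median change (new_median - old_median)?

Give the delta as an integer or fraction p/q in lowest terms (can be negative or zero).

Answer: 3/2

Derivation:
Old median = -3/2
After inserting x = 8: new sorted = [-12, -5, -3, 0, 8, 15, 17]
New median = 0
Delta = 0 - -3/2 = 3/2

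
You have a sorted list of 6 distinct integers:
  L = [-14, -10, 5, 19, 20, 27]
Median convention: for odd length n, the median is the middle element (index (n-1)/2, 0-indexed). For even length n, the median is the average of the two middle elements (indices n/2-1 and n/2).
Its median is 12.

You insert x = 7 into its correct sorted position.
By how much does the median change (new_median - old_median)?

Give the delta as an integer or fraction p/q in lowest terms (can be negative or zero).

Answer: -5

Derivation:
Old median = 12
After inserting x = 7: new sorted = [-14, -10, 5, 7, 19, 20, 27]
New median = 7
Delta = 7 - 12 = -5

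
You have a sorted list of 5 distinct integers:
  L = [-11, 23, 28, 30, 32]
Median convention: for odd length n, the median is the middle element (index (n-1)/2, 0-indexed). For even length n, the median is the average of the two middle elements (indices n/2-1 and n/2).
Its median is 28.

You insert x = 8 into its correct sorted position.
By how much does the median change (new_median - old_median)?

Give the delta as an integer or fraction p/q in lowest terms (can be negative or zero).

Answer: -5/2

Derivation:
Old median = 28
After inserting x = 8: new sorted = [-11, 8, 23, 28, 30, 32]
New median = 51/2
Delta = 51/2 - 28 = -5/2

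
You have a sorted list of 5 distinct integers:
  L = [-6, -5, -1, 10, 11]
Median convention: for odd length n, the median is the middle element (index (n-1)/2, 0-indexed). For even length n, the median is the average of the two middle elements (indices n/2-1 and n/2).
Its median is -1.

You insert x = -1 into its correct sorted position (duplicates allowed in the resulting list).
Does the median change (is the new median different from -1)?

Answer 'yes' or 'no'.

Old median = -1
Insert x = -1
New median = -1
Changed? no

Answer: no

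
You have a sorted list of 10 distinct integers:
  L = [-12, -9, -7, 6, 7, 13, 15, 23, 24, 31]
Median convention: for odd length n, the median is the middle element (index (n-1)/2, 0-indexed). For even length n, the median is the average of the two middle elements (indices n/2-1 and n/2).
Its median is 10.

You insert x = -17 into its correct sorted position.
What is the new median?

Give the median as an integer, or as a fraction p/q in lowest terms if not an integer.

Answer: 7

Derivation:
Old list (sorted, length 10): [-12, -9, -7, 6, 7, 13, 15, 23, 24, 31]
Old median = 10
Insert x = -17
Old length even (10). Middle pair: indices 4,5 = 7,13.
New length odd (11). New median = single middle element.
x = -17: 0 elements are < x, 10 elements are > x.
New sorted list: [-17, -12, -9, -7, 6, 7, 13, 15, 23, 24, 31]
New median = 7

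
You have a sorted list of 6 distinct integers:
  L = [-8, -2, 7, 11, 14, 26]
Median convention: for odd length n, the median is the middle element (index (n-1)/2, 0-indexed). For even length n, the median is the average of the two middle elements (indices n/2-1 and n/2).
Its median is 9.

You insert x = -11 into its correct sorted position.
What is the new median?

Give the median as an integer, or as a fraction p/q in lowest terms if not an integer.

Answer: 7

Derivation:
Old list (sorted, length 6): [-8, -2, 7, 11, 14, 26]
Old median = 9
Insert x = -11
Old length even (6). Middle pair: indices 2,3 = 7,11.
New length odd (7). New median = single middle element.
x = -11: 0 elements are < x, 6 elements are > x.
New sorted list: [-11, -8, -2, 7, 11, 14, 26]
New median = 7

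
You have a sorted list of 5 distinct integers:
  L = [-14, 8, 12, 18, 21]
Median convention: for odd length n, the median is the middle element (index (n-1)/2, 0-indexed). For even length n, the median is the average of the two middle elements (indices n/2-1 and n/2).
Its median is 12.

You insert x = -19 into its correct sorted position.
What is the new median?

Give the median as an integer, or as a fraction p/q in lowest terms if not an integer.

Old list (sorted, length 5): [-14, 8, 12, 18, 21]
Old median = 12
Insert x = -19
Old length odd (5). Middle was index 2 = 12.
New length even (6). New median = avg of two middle elements.
x = -19: 0 elements are < x, 5 elements are > x.
New sorted list: [-19, -14, 8, 12, 18, 21]
New median = 10

Answer: 10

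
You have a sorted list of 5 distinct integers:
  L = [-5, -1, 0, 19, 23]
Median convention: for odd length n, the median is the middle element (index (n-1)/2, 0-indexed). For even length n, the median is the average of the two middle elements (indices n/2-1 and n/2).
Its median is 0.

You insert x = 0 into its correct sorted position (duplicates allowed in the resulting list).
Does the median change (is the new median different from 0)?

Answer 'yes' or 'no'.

Old median = 0
Insert x = 0
New median = 0
Changed? no

Answer: no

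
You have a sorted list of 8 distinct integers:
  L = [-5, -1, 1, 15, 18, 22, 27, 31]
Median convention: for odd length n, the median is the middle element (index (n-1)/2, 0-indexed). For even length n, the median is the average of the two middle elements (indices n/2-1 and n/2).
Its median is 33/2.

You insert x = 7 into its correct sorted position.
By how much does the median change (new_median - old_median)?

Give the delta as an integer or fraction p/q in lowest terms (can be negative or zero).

Old median = 33/2
After inserting x = 7: new sorted = [-5, -1, 1, 7, 15, 18, 22, 27, 31]
New median = 15
Delta = 15 - 33/2 = -3/2

Answer: -3/2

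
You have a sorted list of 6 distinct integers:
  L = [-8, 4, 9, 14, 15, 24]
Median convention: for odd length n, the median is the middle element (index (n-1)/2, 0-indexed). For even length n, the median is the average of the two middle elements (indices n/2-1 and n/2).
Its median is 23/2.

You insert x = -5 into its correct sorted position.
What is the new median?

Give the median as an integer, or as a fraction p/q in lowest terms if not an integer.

Old list (sorted, length 6): [-8, 4, 9, 14, 15, 24]
Old median = 23/2
Insert x = -5
Old length even (6). Middle pair: indices 2,3 = 9,14.
New length odd (7). New median = single middle element.
x = -5: 1 elements are < x, 5 elements are > x.
New sorted list: [-8, -5, 4, 9, 14, 15, 24]
New median = 9

Answer: 9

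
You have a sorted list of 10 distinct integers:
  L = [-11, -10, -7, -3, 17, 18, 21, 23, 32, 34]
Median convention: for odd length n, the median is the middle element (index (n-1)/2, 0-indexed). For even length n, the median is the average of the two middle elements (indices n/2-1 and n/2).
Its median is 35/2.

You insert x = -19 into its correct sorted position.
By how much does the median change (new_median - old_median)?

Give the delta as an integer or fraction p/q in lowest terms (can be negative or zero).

Answer: -1/2

Derivation:
Old median = 35/2
After inserting x = -19: new sorted = [-19, -11, -10, -7, -3, 17, 18, 21, 23, 32, 34]
New median = 17
Delta = 17 - 35/2 = -1/2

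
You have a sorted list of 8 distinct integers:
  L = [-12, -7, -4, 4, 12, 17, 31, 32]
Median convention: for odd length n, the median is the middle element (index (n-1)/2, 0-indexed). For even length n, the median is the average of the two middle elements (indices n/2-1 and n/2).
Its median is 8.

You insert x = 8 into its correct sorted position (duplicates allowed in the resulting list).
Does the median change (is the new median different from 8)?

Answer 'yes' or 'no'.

Old median = 8
Insert x = 8
New median = 8
Changed? no

Answer: no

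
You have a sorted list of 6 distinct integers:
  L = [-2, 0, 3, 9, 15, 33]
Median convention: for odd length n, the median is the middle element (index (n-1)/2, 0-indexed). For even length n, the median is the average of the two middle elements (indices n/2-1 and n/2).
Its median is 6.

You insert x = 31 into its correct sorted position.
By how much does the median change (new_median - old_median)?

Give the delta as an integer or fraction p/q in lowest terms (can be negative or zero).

Answer: 3

Derivation:
Old median = 6
After inserting x = 31: new sorted = [-2, 0, 3, 9, 15, 31, 33]
New median = 9
Delta = 9 - 6 = 3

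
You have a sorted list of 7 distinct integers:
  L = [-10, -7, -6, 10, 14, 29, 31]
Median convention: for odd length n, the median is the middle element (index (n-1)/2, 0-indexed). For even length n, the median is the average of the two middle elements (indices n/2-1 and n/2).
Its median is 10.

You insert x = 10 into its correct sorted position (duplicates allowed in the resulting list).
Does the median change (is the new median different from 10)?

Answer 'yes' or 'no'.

Answer: no

Derivation:
Old median = 10
Insert x = 10
New median = 10
Changed? no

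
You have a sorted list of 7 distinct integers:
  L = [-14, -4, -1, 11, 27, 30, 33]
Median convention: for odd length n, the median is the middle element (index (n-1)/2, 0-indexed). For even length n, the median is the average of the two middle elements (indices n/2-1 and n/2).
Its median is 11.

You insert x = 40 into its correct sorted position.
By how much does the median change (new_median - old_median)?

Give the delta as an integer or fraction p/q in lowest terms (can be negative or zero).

Answer: 8

Derivation:
Old median = 11
After inserting x = 40: new sorted = [-14, -4, -1, 11, 27, 30, 33, 40]
New median = 19
Delta = 19 - 11 = 8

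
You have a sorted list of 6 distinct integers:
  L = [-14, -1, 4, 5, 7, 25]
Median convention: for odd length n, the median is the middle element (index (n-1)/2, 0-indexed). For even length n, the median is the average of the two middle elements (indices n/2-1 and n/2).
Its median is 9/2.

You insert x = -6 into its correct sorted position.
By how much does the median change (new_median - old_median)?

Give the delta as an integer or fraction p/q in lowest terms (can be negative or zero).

Old median = 9/2
After inserting x = -6: new sorted = [-14, -6, -1, 4, 5, 7, 25]
New median = 4
Delta = 4 - 9/2 = -1/2

Answer: -1/2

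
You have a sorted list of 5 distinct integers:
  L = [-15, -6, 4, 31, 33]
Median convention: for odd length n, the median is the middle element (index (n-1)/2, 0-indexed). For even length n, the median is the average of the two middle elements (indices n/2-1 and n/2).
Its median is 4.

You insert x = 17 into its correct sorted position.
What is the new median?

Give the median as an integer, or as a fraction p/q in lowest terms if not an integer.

Old list (sorted, length 5): [-15, -6, 4, 31, 33]
Old median = 4
Insert x = 17
Old length odd (5). Middle was index 2 = 4.
New length even (6). New median = avg of two middle elements.
x = 17: 3 elements are < x, 2 elements are > x.
New sorted list: [-15, -6, 4, 17, 31, 33]
New median = 21/2

Answer: 21/2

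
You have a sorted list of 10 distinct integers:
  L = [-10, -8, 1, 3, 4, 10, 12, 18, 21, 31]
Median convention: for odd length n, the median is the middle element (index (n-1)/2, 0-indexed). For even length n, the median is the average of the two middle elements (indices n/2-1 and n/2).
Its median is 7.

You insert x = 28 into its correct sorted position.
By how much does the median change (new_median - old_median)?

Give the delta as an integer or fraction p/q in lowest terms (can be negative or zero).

Answer: 3

Derivation:
Old median = 7
After inserting x = 28: new sorted = [-10, -8, 1, 3, 4, 10, 12, 18, 21, 28, 31]
New median = 10
Delta = 10 - 7 = 3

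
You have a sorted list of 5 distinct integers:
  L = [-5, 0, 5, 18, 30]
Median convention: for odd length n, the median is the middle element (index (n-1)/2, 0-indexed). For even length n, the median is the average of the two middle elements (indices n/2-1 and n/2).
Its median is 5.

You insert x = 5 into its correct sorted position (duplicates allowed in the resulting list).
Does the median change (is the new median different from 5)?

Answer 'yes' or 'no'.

Old median = 5
Insert x = 5
New median = 5
Changed? no

Answer: no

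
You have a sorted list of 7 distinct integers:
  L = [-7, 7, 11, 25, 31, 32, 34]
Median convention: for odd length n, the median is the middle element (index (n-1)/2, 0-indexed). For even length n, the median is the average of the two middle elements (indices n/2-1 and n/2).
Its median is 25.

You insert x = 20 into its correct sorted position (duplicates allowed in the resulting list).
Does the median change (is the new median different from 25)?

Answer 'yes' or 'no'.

Answer: yes

Derivation:
Old median = 25
Insert x = 20
New median = 45/2
Changed? yes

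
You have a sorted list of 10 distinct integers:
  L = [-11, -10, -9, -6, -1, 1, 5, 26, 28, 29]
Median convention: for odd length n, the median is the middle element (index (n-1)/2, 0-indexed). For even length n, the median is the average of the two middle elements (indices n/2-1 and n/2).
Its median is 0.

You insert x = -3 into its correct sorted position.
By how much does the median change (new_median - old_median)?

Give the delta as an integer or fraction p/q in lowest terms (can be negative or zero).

Old median = 0
After inserting x = -3: new sorted = [-11, -10, -9, -6, -3, -1, 1, 5, 26, 28, 29]
New median = -1
Delta = -1 - 0 = -1

Answer: -1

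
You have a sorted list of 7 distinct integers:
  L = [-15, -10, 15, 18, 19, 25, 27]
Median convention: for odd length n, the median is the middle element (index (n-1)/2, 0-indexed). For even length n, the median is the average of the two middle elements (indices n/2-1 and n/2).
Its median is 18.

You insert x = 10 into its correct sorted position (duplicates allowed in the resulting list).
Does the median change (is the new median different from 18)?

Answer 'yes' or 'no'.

Old median = 18
Insert x = 10
New median = 33/2
Changed? yes

Answer: yes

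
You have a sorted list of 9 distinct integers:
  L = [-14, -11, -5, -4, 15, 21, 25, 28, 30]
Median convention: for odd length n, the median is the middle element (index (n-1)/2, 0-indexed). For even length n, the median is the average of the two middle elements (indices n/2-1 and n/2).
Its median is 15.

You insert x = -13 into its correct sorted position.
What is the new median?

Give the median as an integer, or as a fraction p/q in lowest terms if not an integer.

Answer: 11/2

Derivation:
Old list (sorted, length 9): [-14, -11, -5, -4, 15, 21, 25, 28, 30]
Old median = 15
Insert x = -13
Old length odd (9). Middle was index 4 = 15.
New length even (10). New median = avg of two middle elements.
x = -13: 1 elements are < x, 8 elements are > x.
New sorted list: [-14, -13, -11, -5, -4, 15, 21, 25, 28, 30]
New median = 11/2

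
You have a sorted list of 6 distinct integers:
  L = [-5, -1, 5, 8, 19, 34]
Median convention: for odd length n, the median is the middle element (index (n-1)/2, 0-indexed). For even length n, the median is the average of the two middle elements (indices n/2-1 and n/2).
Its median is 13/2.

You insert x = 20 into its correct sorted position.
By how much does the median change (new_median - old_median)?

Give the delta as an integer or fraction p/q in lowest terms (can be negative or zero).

Old median = 13/2
After inserting x = 20: new sorted = [-5, -1, 5, 8, 19, 20, 34]
New median = 8
Delta = 8 - 13/2 = 3/2

Answer: 3/2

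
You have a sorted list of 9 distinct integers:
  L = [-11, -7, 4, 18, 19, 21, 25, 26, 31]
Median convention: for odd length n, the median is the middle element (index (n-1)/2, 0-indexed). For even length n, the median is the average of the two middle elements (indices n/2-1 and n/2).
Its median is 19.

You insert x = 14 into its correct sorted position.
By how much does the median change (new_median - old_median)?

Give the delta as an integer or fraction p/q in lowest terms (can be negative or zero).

Old median = 19
After inserting x = 14: new sorted = [-11, -7, 4, 14, 18, 19, 21, 25, 26, 31]
New median = 37/2
Delta = 37/2 - 19 = -1/2

Answer: -1/2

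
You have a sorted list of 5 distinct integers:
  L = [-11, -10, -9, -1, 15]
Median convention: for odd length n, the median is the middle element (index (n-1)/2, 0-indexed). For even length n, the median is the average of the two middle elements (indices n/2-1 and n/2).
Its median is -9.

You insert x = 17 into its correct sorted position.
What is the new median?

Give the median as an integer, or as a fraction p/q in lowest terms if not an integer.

Old list (sorted, length 5): [-11, -10, -9, -1, 15]
Old median = -9
Insert x = 17
Old length odd (5). Middle was index 2 = -9.
New length even (6). New median = avg of two middle elements.
x = 17: 5 elements are < x, 0 elements are > x.
New sorted list: [-11, -10, -9, -1, 15, 17]
New median = -5

Answer: -5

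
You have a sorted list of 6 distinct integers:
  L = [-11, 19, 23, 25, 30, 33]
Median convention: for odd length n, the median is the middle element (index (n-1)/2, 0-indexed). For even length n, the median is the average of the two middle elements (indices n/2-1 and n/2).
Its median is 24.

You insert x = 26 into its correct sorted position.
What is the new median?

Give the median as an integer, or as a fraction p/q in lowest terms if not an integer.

Old list (sorted, length 6): [-11, 19, 23, 25, 30, 33]
Old median = 24
Insert x = 26
Old length even (6). Middle pair: indices 2,3 = 23,25.
New length odd (7). New median = single middle element.
x = 26: 4 elements are < x, 2 elements are > x.
New sorted list: [-11, 19, 23, 25, 26, 30, 33]
New median = 25

Answer: 25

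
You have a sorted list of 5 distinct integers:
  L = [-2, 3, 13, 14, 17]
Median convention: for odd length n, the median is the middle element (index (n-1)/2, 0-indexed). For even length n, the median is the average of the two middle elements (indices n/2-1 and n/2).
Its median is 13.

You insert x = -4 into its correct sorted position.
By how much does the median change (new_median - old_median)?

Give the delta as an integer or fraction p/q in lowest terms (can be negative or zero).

Answer: -5

Derivation:
Old median = 13
After inserting x = -4: new sorted = [-4, -2, 3, 13, 14, 17]
New median = 8
Delta = 8 - 13 = -5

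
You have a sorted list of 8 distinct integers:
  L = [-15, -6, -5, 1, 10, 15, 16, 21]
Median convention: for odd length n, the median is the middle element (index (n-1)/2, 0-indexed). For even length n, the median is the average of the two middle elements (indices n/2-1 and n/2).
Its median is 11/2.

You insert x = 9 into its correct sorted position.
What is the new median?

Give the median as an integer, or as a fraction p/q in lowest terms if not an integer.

Answer: 9

Derivation:
Old list (sorted, length 8): [-15, -6, -5, 1, 10, 15, 16, 21]
Old median = 11/2
Insert x = 9
Old length even (8). Middle pair: indices 3,4 = 1,10.
New length odd (9). New median = single middle element.
x = 9: 4 elements are < x, 4 elements are > x.
New sorted list: [-15, -6, -5, 1, 9, 10, 15, 16, 21]
New median = 9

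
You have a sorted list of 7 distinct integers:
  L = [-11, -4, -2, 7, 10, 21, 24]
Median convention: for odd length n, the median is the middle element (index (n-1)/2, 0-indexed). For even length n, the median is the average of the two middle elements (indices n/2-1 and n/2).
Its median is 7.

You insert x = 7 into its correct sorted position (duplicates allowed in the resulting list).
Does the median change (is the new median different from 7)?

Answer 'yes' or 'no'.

Answer: no

Derivation:
Old median = 7
Insert x = 7
New median = 7
Changed? no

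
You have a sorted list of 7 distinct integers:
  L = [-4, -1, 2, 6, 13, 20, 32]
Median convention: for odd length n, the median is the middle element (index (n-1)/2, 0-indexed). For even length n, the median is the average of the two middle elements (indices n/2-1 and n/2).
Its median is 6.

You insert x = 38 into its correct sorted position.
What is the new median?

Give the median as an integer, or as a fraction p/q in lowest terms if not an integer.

Old list (sorted, length 7): [-4, -1, 2, 6, 13, 20, 32]
Old median = 6
Insert x = 38
Old length odd (7). Middle was index 3 = 6.
New length even (8). New median = avg of two middle elements.
x = 38: 7 elements are < x, 0 elements are > x.
New sorted list: [-4, -1, 2, 6, 13, 20, 32, 38]
New median = 19/2

Answer: 19/2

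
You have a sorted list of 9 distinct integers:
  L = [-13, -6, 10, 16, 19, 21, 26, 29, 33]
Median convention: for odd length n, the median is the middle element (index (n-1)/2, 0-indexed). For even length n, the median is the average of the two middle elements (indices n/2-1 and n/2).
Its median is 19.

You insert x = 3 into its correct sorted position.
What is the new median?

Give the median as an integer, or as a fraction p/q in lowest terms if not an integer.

Old list (sorted, length 9): [-13, -6, 10, 16, 19, 21, 26, 29, 33]
Old median = 19
Insert x = 3
Old length odd (9). Middle was index 4 = 19.
New length even (10). New median = avg of two middle elements.
x = 3: 2 elements are < x, 7 elements are > x.
New sorted list: [-13, -6, 3, 10, 16, 19, 21, 26, 29, 33]
New median = 35/2

Answer: 35/2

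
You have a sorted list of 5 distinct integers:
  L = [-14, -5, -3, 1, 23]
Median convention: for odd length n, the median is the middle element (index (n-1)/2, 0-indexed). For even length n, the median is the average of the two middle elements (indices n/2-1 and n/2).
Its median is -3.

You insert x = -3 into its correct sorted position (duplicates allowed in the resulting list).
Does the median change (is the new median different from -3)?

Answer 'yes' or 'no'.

Old median = -3
Insert x = -3
New median = -3
Changed? no

Answer: no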